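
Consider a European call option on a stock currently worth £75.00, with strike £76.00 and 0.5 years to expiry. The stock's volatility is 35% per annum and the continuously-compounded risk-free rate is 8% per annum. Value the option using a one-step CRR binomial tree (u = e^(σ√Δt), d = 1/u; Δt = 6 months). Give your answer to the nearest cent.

£10.02

CRR parameters: u = e^(σ√Δt) = e^(0.35·√0.5) = 1.2808, d = 1/u = 0.7808
Per-period rate: rΔt = 0.08·0.5 = 0.04, so R = e^0.04 = 1.0408
Risk-neutral probability p = (e^0.04 − 0.7808)/(1.2808 − 0.7808) = 0.2601/0.5000 = 0.5201
Terminal stock prices: S_u = 96.06, S_d = 58.56
Terminal payoffs (S − K): max(20.06, 0) = 20.06, max(-17.44, 0) = 0
Node 0 (S = 75): V_0 = e^(−0.04)·[0.5201·20.0602 + 0.4799·0.0000] = 10.0234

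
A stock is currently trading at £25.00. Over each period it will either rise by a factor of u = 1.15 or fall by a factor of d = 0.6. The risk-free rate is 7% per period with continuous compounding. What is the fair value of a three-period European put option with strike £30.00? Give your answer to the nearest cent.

Risk-neutral probability p = (e^0.07 − 0.6)/(1.15 − 0.6) = 0.4725/0.5500 = 0.8591
Terminal stock prices: S_uuu = 38.02, S_uud = 19.84, S_udd = 10.35, S_ddd = 5.4
Terminal payoffs (K − S): max(-8.022, 0) = 0, max(10.16, 0) = 10.16, max(19.65, 0) = 19.65, max(24.6, 0) = 24.6
Node uu (S = 33.06): V_uu = e^(−0.07)·[0.8591·0.0000 + 0.1409·10.1625] = 1.3350
Node ud (S = 17.25): V_ud = e^(−0.07)·[0.8591·10.1625 + 0.1409·19.6500] = 10.7218
Node dd (S = 9): V_dd = e^(−0.07)·[0.8591·19.6500 + 0.1409·24.6000] = 18.9718
Node u (S = 28.75): V_u = e^(−0.07)·[0.8591·1.3350 + 0.1409·10.7218] = 2.4779
Node d (S = 15): V_d = e^(−0.07)·[0.8591·10.7218 + 0.1409·18.9718] = 11.0807
Node 0 (S = 25): V_0 = e^(−0.07)·[0.8591·2.4779 + 0.1409·11.0807] = 3.4405

£3.44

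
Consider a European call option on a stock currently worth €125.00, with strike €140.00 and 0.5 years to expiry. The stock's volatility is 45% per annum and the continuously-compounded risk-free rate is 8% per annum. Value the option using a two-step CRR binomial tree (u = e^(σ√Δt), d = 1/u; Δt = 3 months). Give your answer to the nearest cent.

CRR parameters: u = e^(σ√Δt) = e^(0.45·√0.25) = 1.2523, d = 1/u = 0.7985
Per-period rate: rΔt = 0.08·0.25 = 0.02, so R = e^0.02 = 1.0202
Risk-neutral probability p = (e^0.02 − 0.7985)/(1.2523 − 0.7985) = 0.2217/0.4538 = 0.4885
Terminal stock prices: S_uu = 196, S_ud = 125, S_dd = 79.7
Terminal payoffs (S − K): max(56.04, 0) = 56.04, max(-15, 0) = 0, max(-60.3, 0) = 0
Node u (S = 156.5): V_u = e^(−0.02)·[0.4885·56.0390 + 0.5115·0.0000] = 26.8331
Node d (S = 99.81): V_d = e^(−0.02)·[0.4885·0.0000 + 0.5115·0.0000] = 0.0000
Node 0 (S = 125): V_0 = e^(−0.02)·[0.4885·26.8331 + 0.5115·0.0000] = 12.8484

€12.85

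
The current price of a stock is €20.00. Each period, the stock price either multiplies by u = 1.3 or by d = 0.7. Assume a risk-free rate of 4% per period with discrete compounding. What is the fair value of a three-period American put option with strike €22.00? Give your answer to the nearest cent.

Risk-neutral probability p = (1 + 0.04 − 0.7)/(1.3 − 0.7) = 0.3400/0.6000 = 0.5667
Terminal stock prices: S_uuu = 43.94, S_uud = 23.66, S_udd = 12.74, S_ddd = 6.86
Terminal payoffs (K − S): max(-21.94, 0) = 0, max(-1.66, 0) = 0, max(9.26, 0) = 9.26, max(15.14, 0) = 15.14
Node uu (S = 33.8): continuation = 1/1.04·[0.5667·0.0000 + 0.4333·0.0000] = 0.0000; exercise value = 0.0000 ≤ continuation, so V_uu = 0.0000
Node ud (S = 18.2): continuation = 1/1.04·[0.5667·0.0000 + 0.4333·9.2600] = 3.8583; exercise value = 3.8000 ≤ continuation, so V_ud = 3.8583
Node dd (S = 9.8): continuation = 1/1.04·[0.5667·9.2600 + 0.4333·15.1400] = 11.3538; exercise value = 12.2000 > continuation, so V_dd = 12.2000 (exercise)
Node u (S = 26): continuation = 1/1.04·[0.5667·0.0000 + 0.4333·3.8583] = 1.6076; exercise value = 0.0000 ≤ continuation, so V_u = 1.6076
Node d (S = 14): continuation = 1/1.04·[0.5667·3.8583 + 0.4333·12.2000] = 7.1856; exercise value = 8.0000 > continuation, so V_d = 8.0000 (exercise)
Node 0 (S = 20): continuation = 1/1.04·[0.5667·1.6076 + 0.4333·8.0000] = 4.2093; exercise value = 2.0000 ≤ continuation, so V_0 = 4.2093

€4.21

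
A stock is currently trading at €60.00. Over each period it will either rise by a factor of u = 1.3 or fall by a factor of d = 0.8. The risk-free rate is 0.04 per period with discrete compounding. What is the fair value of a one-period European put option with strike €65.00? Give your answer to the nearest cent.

€8.50

Risk-neutral probability p = (1 + 0.04 − 0.8)/(1.3 − 0.8) = 0.2400/0.5000 = 0.4800
Terminal stock prices: S_u = 78, S_d = 48
Terminal payoffs (K − S): max(-13, 0) = 0, max(17, 0) = 17
Node 0 (S = 60): V_0 = 1/1.04·[0.4800·0.0000 + 0.5200·17.0000] = 8.5000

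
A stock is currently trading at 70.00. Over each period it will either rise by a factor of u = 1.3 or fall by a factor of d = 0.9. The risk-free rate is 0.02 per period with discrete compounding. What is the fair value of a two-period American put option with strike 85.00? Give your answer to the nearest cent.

15.72

Risk-neutral probability p = (1 + 0.02 − 0.9)/(1.3 − 0.9) = 0.1200/0.4000 = 0.3000
Terminal stock prices: S_uu = 118.3, S_ud = 81.9, S_dd = 56.7
Terminal payoffs (K − S): max(-33.3, 0) = 0, max(3.1, 0) = 3.1, max(28.3, 0) = 28.3
Node u (S = 91): continuation = 1/1.02·[0.3000·0.0000 + 0.7000·3.1000] = 2.1275; exercise value = 0.0000 ≤ continuation, so V_u = 2.1275
Node d (S = 63): continuation = 1/1.02·[0.3000·3.1000 + 0.7000·28.3000] = 20.3333; exercise value = 22.0000 > continuation, so V_d = 22.0000 (exercise)
Node 0 (S = 70): continuation = 1/1.02·[0.3000·2.1275 + 0.7000·22.0000] = 15.7238; exercise value = 15.0000 ≤ continuation, so V_0 = 15.7238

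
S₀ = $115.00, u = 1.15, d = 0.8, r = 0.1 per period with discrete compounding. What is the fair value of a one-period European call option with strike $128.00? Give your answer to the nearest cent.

$3.31

Risk-neutral probability p = (1 + 0.1 − 0.8)/(1.15 − 0.8) = 0.3000/0.3500 = 0.8571
Terminal stock prices: S_u = 132.2, S_d = 92
Terminal payoffs (S − K): max(4.25, 0) = 4.25, max(-36, 0) = 0
Node 0 (S = 115): V_0 = 1/1.1·[0.8571·4.2500 + 0.1429·0.0000] = 3.3117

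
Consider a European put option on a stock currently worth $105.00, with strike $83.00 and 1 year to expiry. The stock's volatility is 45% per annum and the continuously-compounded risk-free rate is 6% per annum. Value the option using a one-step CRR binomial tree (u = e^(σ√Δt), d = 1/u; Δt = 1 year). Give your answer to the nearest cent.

CRR parameters: u = e^(σ√Δt) = e^(0.45·√1) = 1.5683, d = 1/u = 0.6376
Per-period rate: rΔt = 0.06·1 = 0.06, so R = e^0.06 = 1.0618
Risk-neutral probability p = (e^0.06 − 0.6376)/(1.5683 − 0.6376) = 0.4242/0.9307 = 0.4558
Terminal stock prices: S_u = 164.7, S_d = 66.95
Terminal payoffs (K − S): max(-81.67, 0) = 0, max(16.05, 0) = 16.05
Node 0 (S = 105): V_0 = e^(−0.06)·[0.4558·0.0000 + 0.5442·16.0490] = 8.2252

$8.23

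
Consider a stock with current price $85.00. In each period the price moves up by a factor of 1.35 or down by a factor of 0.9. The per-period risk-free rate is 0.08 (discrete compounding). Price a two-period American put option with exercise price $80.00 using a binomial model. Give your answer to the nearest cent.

$3.44

Risk-neutral probability p = (1 + 0.08 − 0.9)/(1.35 − 0.9) = 0.1800/0.4500 = 0.4000
Terminal stock prices: S_uu = 154.9, S_ud = 103.3, S_dd = 68.85
Terminal payoffs (K − S): max(-74.91, 0) = 0, max(-23.28, 0) = 0, max(11.15, 0) = 11.15
Node u (S = 114.8): continuation = 1/1.08·[0.4000·0.0000 + 0.6000·0.0000] = 0.0000; exercise value = 0.0000 ≤ continuation, so V_u = 0.0000
Node d (S = 76.5): continuation = 1/1.08·[0.4000·0.0000 + 0.6000·11.1500] = 6.1944; exercise value = 3.5000 ≤ continuation, so V_d = 6.1944
Node 0 (S = 85): continuation = 1/1.08·[0.4000·0.0000 + 0.6000·6.1944] = 3.4414; exercise value = 0.0000 ≤ continuation, so V_0 = 3.4414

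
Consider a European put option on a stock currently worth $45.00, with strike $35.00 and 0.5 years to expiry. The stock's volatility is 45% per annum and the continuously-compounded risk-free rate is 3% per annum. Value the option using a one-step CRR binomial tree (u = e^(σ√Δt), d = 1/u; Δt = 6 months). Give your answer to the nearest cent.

$1.24

CRR parameters: u = e^(σ√Δt) = e^(0.45·√0.5) = 1.3746, d = 1/u = 0.7275
Per-period rate: rΔt = 0.03·0.5 = 0.015, so R = e^0.015 = 1.0151
Risk-neutral probability p = (e^0.015 − 0.7275)/(1.3746 − 0.7275) = 0.2877/0.6472 = 0.4445
Terminal stock prices: S_u = 61.86, S_d = 32.74
Terminal payoffs (K − S): max(-26.86, 0) = 0, max(2.264, 0) = 2.264
Node 0 (S = 45): V_0 = e^(−0.015)·[0.4445·0.0000 + 0.5555·2.2644] = 1.2392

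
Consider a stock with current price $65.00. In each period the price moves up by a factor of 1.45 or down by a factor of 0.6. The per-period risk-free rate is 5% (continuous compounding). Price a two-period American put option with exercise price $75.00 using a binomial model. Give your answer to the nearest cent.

Risk-neutral probability p = (e^0.05 − 0.6)/(1.45 − 0.6) = 0.4513/0.8500 = 0.5309
Terminal stock prices: S_uu = 136.7, S_ud = 56.55, S_dd = 23.4
Terminal payoffs (K − S): max(-61.66, 0) = 0, max(18.45, 0) = 18.45, max(51.6, 0) = 51.6
Node u (S = 94.25): continuation = e^(−0.05)·[0.5309·0.0000 + 0.4691·18.4500] = 8.2327; exercise value = 0.0000 ≤ continuation, so V_u = 8.2327
Node d (S = 39): continuation = e^(−0.05)·[0.5309·18.4500 + 0.4691·51.6000] = 32.3422; exercise value = 36.0000 > continuation, so V_d = 36.0000 (exercise)
Node 0 (S = 65): continuation = e^(−0.05)·[0.5309·8.2327 + 0.4691·36.0000] = 20.2214; exercise value = 10.0000 ≤ continuation, so V_0 = 20.2214

$20.22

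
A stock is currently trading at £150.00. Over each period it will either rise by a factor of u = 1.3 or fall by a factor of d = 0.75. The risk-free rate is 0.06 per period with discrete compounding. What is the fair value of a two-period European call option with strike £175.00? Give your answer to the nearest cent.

£22.20

Risk-neutral probability p = (1 + 0.06 − 0.75)/(1.3 − 0.75) = 0.3100/0.5500 = 0.5636
Terminal stock prices: S_uu = 253.5, S_ud = 146.2, S_dd = 84.38
Terminal payoffs (S − K): max(78.5, 0) = 78.5, max(-28.75, 0) = 0, max(-90.62, 0) = 0
Node u (S = 195): V_u = 1/1.06·[0.5636·78.5000 + 0.4364·0.0000] = 41.7410
Node d (S = 112.5): V_d = 1/1.06·[0.5636·0.0000 + 0.4364·0.0000] = 0.0000
Node 0 (S = 150): V_0 = 1/1.06·[0.5636·41.7410 + 0.4364·0.0000] = 22.1950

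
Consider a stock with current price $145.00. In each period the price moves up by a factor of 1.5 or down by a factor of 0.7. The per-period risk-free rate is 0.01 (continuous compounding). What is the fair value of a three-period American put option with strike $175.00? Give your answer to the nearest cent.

Risk-neutral probability p = (e^0.01 − 0.7)/(1.5 − 0.7) = 0.3101/0.8000 = 0.3876
Terminal stock prices: S_uuu = 489.4, S_uud = 228.4, S_udd = 106.6, S_ddd = 49.73
Terminal payoffs (K − S): max(-314.4, 0) = 0, max(-53.37, 0) = 0, max(68.43, 0) = 68.43, max(125.3, 0) = 125.3
Node uu (S = 326.2): continuation = e^(−0.01)·[0.3876·0.0000 + 0.6124·0.0000] = 0.0000; exercise value = 0.0000 ≤ continuation, so V_uu = 0.0000
Node ud (S = 152.2): continuation = e^(−0.01)·[0.3876·0.0000 + 0.6124·68.4250] = 41.4890; exercise value = 22.7500 ≤ continuation, so V_ud = 41.4890
Node dd (S = 71.05): continuation = e^(−0.01)·[0.3876·68.4250 + 0.6124·125.2650] = 102.2087; exercise value = 103.9500 > continuation, so V_dd = 103.9500 (exercise)
Node u (S = 217.5): continuation = e^(−0.01)·[0.3876·0.0000 + 0.6124·41.4890] = 25.1566; exercise value = 0.0000 ≤ continuation, so V_u = 25.1566
Node d (S = 101.5): continuation = e^(−0.01)·[0.3876·41.4890 + 0.6124·103.9500] = 78.9490; exercise value = 73.5000 ≤ continuation, so V_d = 78.9490
Node 0 (S = 145): continuation = e^(−0.01)·[0.3876·25.1566 + 0.6124·78.9490] = 57.5230; exercise value = 30.0000 ≤ continuation, so V_0 = 57.5230

$57.52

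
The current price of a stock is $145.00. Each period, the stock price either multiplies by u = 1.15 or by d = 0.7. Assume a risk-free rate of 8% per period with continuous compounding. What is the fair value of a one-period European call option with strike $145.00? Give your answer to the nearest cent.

Risk-neutral probability p = (e^0.08 − 0.7)/(1.15 − 0.7) = 0.3833/0.4500 = 0.8517
Terminal stock prices: S_u = 166.8, S_d = 101.5
Terminal payoffs (S − K): max(21.75, 0) = 21.75, max(-43.5, 0) = 0
Node 0 (S = 145): V_0 = e^(−0.08)·[0.8517·21.7500 + 0.1483·0.0000] = 17.1012

$17.10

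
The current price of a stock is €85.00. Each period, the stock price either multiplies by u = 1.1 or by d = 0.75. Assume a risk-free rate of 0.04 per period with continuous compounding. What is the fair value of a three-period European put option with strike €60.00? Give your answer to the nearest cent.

€0.57

Risk-neutral probability p = (e^0.04 − 0.75)/(1.1 − 0.75) = 0.2908/0.3500 = 0.8309
Terminal stock prices: S_uuu = 113.1, S_uud = 77.14, S_udd = 52.59, S_ddd = 35.86
Terminal payoffs (K − S): max(-53.14, 0) = 0, max(-17.14, 0) = 0, max(7.406, 0) = 7.406, max(24.14, 0) = 24.14
Node uu (S = 102.9): V_uu = e^(−0.04)·[0.8309·0.0000 + 0.1691·0.0000] = 0.0000
Node ud (S = 70.13): V_ud = e^(−0.04)·[0.8309·0.0000 + 0.1691·7.4062] = 1.2034
Node dd (S = 47.81): V_dd = e^(−0.04)·[0.8309·7.4062 + 0.1691·24.1406] = 9.8349
Node u (S = 93.5): V_u = e^(−0.04)·[0.8309·0.0000 + 0.1691·1.2034] = 0.1955
Node d (S = 63.75): V_d = e^(−0.04)·[0.8309·1.2034 + 0.1691·9.8349] = 2.5586
Node 0 (S = 85): V_0 = e^(−0.04)·[0.8309·0.1955 + 0.1691·2.5586] = 0.5718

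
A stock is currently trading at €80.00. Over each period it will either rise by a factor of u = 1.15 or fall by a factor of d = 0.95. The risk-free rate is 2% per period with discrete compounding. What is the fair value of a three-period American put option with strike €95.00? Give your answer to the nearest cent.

Risk-neutral probability p = (1 + 0.02 − 0.95)/(1.15 − 0.95) = 0.0700/0.2000 = 0.3500
Terminal stock prices: S_uuu = 121.7, S_uud = 100.5, S_udd = 83.03, S_ddd = 68.59
Terminal payoffs (K − S): max(-26.67, 0) = 0, max(-5.51, 0) = 0, max(11.97, 0) = 11.97, max(26.41, 0) = 26.41
Node uu (S = 105.8): continuation = 1/1.02·[0.3500·0.0000 + 0.6500·0.0000] = 0.0000; exercise value = 0.0000 ≤ continuation, so V_uu = 0.0000
Node ud (S = 87.4): continuation = 1/1.02·[0.3500·0.0000 + 0.6500·11.9700] = 7.6279; exercise value = 7.6000 ≤ continuation, so V_ud = 7.6279
Node dd (S = 72.2): continuation = 1/1.02·[0.3500·11.9700 + 0.6500·26.4100] = 20.9373; exercise value = 22.8000 > continuation, so V_dd = 22.8000 (exercise)
Node u (S = 92): continuation = 1/1.02·[0.3500·0.0000 + 0.6500·7.6279] = 4.8609; exercise value = 3.0000 ≤ continuation, so V_u = 4.8609
Node d (S = 76): continuation = 1/1.02·[0.3500·7.6279 + 0.6500·22.8000] = 17.1468; exercise value = 19.0000 > continuation, so V_d = 19.0000 (exercise)
Node 0 (S = 80): continuation = 1/1.02·[0.3500·4.8609 + 0.6500·19.0000] = 13.7758; exercise value = 15.0000 > continuation, so V_0 = 15.0000 (exercise)

€15.00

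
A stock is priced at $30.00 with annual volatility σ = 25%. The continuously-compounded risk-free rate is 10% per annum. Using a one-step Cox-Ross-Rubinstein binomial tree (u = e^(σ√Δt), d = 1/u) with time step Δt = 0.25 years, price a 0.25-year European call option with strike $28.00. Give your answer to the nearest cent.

$3.33

CRR parameters: u = e^(σ√Δt) = e^(0.25·√0.25) = 1.1331, d = 1/u = 0.8825
Per-period rate: rΔt = 0.1·0.25 = 0.025, so R = e^0.025 = 1.0253
Risk-neutral probability p = (e^0.025 − 0.8825)/(1.1331 − 0.8825) = 0.1428/0.2507 = 0.5698
Terminal stock prices: S_u = 33.99, S_d = 26.47
Terminal payoffs (S − K): max(5.994, 0) = 5.994, max(-1.525, 0) = 0
Node 0 (S = 30): V_0 = e^(−0.025)·[0.5698·5.9945 + 0.4302·0.0000] = 3.3312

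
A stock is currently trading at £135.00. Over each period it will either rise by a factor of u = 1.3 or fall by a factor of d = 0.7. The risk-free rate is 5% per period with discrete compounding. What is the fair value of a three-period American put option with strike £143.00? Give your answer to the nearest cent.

£24.23

Risk-neutral probability p = (1 + 0.05 − 0.7)/(1.3 − 0.7) = 0.3500/0.6000 = 0.5833
Terminal stock prices: S_uuu = 296.6, S_uud = 159.7, S_udd = 85.99, S_ddd = 46.3
Terminal payoffs (K − S): max(-153.6, 0) = 0, max(-16.71, 0) = 0, max(57.01, 0) = 57.01, max(96.7, 0) = 96.7
Node uu (S = 228.2): continuation = 1/1.05·[0.5833·0.0000 + 0.4167·0.0000] = 0.0000; exercise value = 0.0000 ≤ continuation, so V_uu = 0.0000
Node ud (S = 122.8): continuation = 1/1.05·[0.5833·0.0000 + 0.4167·57.0050] = 22.6210; exercise value = 20.1500 ≤ continuation, so V_ud = 22.6210
Node dd (S = 66.15): continuation = 1/1.05·[0.5833·57.0050 + 0.4167·96.6950] = 70.0405; exercise value = 76.8500 > continuation, so V_dd = 76.8500 (exercise)
Node u (S = 175.5): continuation = 1/1.05·[0.5833·0.0000 + 0.4167·22.6210] = 8.9766; exercise value = 0.0000 ≤ continuation, so V_u = 8.9766
Node d (S = 94.5): continuation = 1/1.05·[0.5833·22.6210 + 0.4167·76.8500] = 43.0633; exercise value = 48.5000 > continuation, so V_d = 48.5000 (exercise)
Node 0 (S = 135): continuation = 1/1.05·[0.5833·8.9766 + 0.4167·48.5000] = 24.2330; exercise value = 8.0000 ≤ continuation, so V_0 = 24.2330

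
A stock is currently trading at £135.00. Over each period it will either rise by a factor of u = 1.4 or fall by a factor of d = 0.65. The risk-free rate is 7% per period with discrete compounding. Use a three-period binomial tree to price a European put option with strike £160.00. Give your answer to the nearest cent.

£29.83

Risk-neutral probability p = (1 + 0.07 − 0.65)/(1.4 − 0.65) = 0.4200/0.7500 = 0.5600
Terminal stock prices: S_uuu = 370.4, S_uud = 172, S_udd = 79.85, S_ddd = 37.07
Terminal payoffs (K − S): max(-210.4, 0) = 0, max(-11.99, 0) = 0, max(80.15, 0) = 80.15, max(122.9, 0) = 122.9
Node uu (S = 264.6): V_uu = 1/1.07·[0.5600·0.0000 + 0.4400·0.0000] = 0.0000
Node ud (S = 122.9): V_ud = 1/1.07·[0.5600·0.0000 + 0.4400·80.1475] = 32.9579
Node dd (S = 57.04): V_dd = 1/1.07·[0.5600·80.1475 + 0.4400·122.9256] = 92.4952
Node u (S = 189): V_u = 1/1.07·[0.5600·0.0000 + 0.4400·32.9579] = 13.5528
Node d (S = 87.75): V_d = 1/1.07·[0.5600·32.9579 + 0.4400·92.4952] = 55.2844
Node 0 (S = 135): V_0 = 1/1.07·[0.5600·13.5528 + 0.4400·55.2844] = 29.8268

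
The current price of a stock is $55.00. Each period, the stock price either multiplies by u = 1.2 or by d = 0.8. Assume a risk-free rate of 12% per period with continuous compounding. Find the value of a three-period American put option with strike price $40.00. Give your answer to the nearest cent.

Risk-neutral probability p = (e^0.12 − 0.8)/(1.2 − 0.8) = 0.3275/0.4000 = 0.8187
Terminal stock prices: S_uuu = 95.04, S_uud = 63.36, S_udd = 42.24, S_ddd = 28.16
Terminal payoffs (K − S): max(-55.04, 0) = 0, max(-23.36, 0) = 0, max(-2.24, 0) = 0, max(11.84, 0) = 11.84
Node uu (S = 79.2): continuation = e^(−0.12)·[0.8187·0.0000 + 0.1813·0.0000] = 0.0000; exercise value = 0.0000 ≤ continuation, so V_uu = 0.0000
Node ud (S = 52.8): continuation = e^(−0.12)·[0.8187·0.0000 + 0.1813·0.0000] = 0.0000; exercise value = 0.0000 ≤ continuation, so V_ud = 0.0000
Node dd (S = 35.2): continuation = e^(−0.12)·[0.8187·0.0000 + 0.1813·11.8400] = 1.9034; exercise value = 4.8000 > continuation, so V_dd = 4.8000 (exercise)
Node u (S = 66): continuation = e^(−0.12)·[0.8187·0.0000 + 0.1813·0.0000] = 0.0000; exercise value = 0.0000 ≤ continuation, so V_u = 0.0000
Node d (S = 44): continuation = e^(−0.12)·[0.8187·0.0000 + 0.1813·4.8000] = 0.7717; exercise value = 0.0000 ≤ continuation, so V_d = 0.7717
Node 0 (S = 55): continuation = e^(−0.12)·[0.8187·0.0000 + 0.1813·0.7717] = 0.1241; exercise value = 0.0000 ≤ continuation, so V_0 = 0.1241

$0.12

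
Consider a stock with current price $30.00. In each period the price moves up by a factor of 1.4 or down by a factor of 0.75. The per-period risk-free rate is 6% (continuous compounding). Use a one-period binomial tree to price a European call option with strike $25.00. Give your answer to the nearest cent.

Risk-neutral probability p = (e^0.06 − 0.75)/(1.4 − 0.75) = 0.3118/0.6500 = 0.4797
Terminal stock prices: S_u = 42, S_d = 22.5
Terminal payoffs (S − K): max(17, 0) = 17, max(-2.5, 0) = 0
Node 0 (S = 30): V_0 = e^(−0.06)·[0.4797·17.0000 + 0.5203·0.0000] = 7.6808

$7.68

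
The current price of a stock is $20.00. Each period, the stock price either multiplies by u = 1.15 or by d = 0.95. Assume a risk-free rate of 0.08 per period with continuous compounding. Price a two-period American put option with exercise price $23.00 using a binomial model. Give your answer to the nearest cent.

$3.00

Risk-neutral probability p = (e^0.08 − 0.95)/(1.15 − 0.95) = 0.1333/0.2000 = 0.6664
Terminal stock prices: S_uu = 26.45, S_ud = 21.85, S_dd = 18.05
Terminal payoffs (K − S): max(-3.45, 0) = 0, max(1.15, 0) = 1.15, max(4.95, 0) = 4.95
Node u (S = 23): continuation = e^(−0.08)·[0.6664·0.0000 + 0.3336·1.1500] = 0.3541; exercise value = 0.0000 ≤ continuation, so V_u = 0.3541
Node d (S = 19): continuation = e^(−0.08)·[0.6664·1.1500 + 0.3336·4.9500] = 2.2317; exercise value = 4.0000 > continuation, so V_d = 4.0000 (exercise)
Node 0 (S = 20): continuation = e^(−0.08)·[0.6664·0.3541 + 0.3336·4.0000] = 1.4495; exercise value = 3.0000 > continuation, so V_0 = 3.0000 (exercise)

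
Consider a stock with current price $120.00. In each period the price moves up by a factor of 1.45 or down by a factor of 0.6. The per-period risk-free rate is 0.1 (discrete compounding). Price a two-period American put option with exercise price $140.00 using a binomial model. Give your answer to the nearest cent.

Risk-neutral probability p = (1 + 0.1 − 0.6)/(1.45 − 0.6) = 0.5000/0.8500 = 0.5882
Terminal stock prices: S_uu = 252.3, S_ud = 104.4, S_dd = 43.2
Terminal payoffs (K − S): max(-112.3, 0) = 0, max(35.6, 0) = 35.6, max(96.8, 0) = 96.8
Node u (S = 174): continuation = 1/1.1·[0.5882·0.0000 + 0.4118·35.6000] = 13.3262; exercise value = 0.0000 ≤ continuation, so V_u = 13.3262
Node d (S = 72): continuation = 1/1.1·[0.5882·35.6000 + 0.4118·96.8000] = 55.2727; exercise value = 68.0000 > continuation, so V_d = 68.0000 (exercise)
Node 0 (S = 120): continuation = 1/1.1·[0.5882·13.3262 + 0.4118·68.0000] = 32.5809; exercise value = 20.0000 ≤ continuation, so V_0 = 32.5809

$32.58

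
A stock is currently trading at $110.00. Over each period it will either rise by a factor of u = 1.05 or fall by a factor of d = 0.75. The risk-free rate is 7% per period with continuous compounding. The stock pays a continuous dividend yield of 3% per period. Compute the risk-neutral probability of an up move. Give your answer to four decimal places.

p = 0.9694

Per-period risk-free factor R = e^0.07 = 1.0725; dividend-adjusted growth = e^(0.07−0.03) = 1.0408.
Risk-neutral probability p = (1.0408 − 0.75)/(1.05 − 0.75) = 0.2908/0.3000 = 0.9694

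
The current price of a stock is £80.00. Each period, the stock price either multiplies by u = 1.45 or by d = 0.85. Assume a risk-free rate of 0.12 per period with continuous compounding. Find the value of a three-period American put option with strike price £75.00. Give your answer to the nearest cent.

£3.91

Risk-neutral probability p = (e^0.12 − 0.85)/(1.45 − 0.85) = 0.2775/0.6000 = 0.4625
Terminal stock prices: S_uuu = 243.9, S_uud = 143, S_udd = 83.81, S_ddd = 49.13
Terminal payoffs (K − S): max(-168.9, 0) = 0, max(-67.97, 0) = 0, max(-8.81, 0) = 0, max(25.87, 0) = 25.87
Node uu (S = 168.2): continuation = e^(−0.12)·[0.4625·0.0000 + 0.5375·0.0000] = 0.0000; exercise value = 0.0000 ≤ continuation, so V_uu = 0.0000
Node ud (S = 98.6): continuation = e^(−0.12)·[0.4625·0.0000 + 0.5375·0.0000] = 0.0000; exercise value = 0.0000 ≤ continuation, so V_ud = 0.0000
Node dd (S = 57.8): continuation = e^(−0.12)·[0.4625·0.0000 + 0.5375·25.8700] = 12.3329; exercise value = 17.2000 > continuation, so V_dd = 17.2000 (exercise)
Node u (S = 116): continuation = e^(−0.12)·[0.4625·0.0000 + 0.5375·0.0000] = 0.0000; exercise value = 0.0000 ≤ continuation, so V_u = 0.0000
Node d (S = 68): continuation = e^(−0.12)·[0.4625·0.0000 + 0.5375·17.2000] = 8.1997; exercise value = 7.0000 ≤ continuation, so V_d = 8.1997
Node 0 (S = 80): continuation = e^(−0.12)·[0.4625·0.0000 + 0.5375·8.1997] = 3.9090; exercise value = 0.0000 ≤ continuation, so V_0 = 3.9090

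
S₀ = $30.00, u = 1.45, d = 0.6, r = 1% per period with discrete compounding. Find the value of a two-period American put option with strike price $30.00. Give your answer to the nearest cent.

$7.10

Risk-neutral probability p = (1 + 0.01 − 0.6)/(1.45 − 0.6) = 0.4100/0.8500 = 0.4824
Terminal stock prices: S_uu = 63.08, S_ud = 26.1, S_dd = 10.8
Terminal payoffs (K − S): max(-33.08, 0) = 0, max(3.9, 0) = 3.9, max(19.2, 0) = 19.2
Node u (S = 43.5): continuation = 1/1.01·[0.4824·0.0000 + 0.5176·3.9000] = 1.9988; exercise value = 0.0000 ≤ continuation, so V_u = 1.9988
Node d (S = 18): continuation = 1/1.01·[0.4824·3.9000 + 0.5176·19.2000] = 11.7030; exercise value = 12.0000 > continuation, so V_d = 12.0000 (exercise)
Node 0 (S = 30): continuation = 1/1.01·[0.4824·1.9988 + 0.5176·12.0000] = 7.1049; exercise value = 0.0000 ≤ continuation, so V_0 = 7.1049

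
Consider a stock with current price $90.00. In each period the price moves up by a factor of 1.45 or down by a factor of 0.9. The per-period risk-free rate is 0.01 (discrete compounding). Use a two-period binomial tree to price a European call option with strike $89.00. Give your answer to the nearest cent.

Risk-neutral probability p = (1 + 0.01 − 0.9)/(1.45 − 0.9) = 0.1100/0.5500 = 0.2000
Terminal stock prices: S_uu = 189.2, S_ud = 117.5, S_dd = 72.9
Terminal payoffs (S − K): max(100.2, 0) = 100.2, max(28.45, 0) = 28.45, max(-16.1, 0) = 0
Node u (S = 130.5): V_u = 1/1.01·[0.2000·100.2250 + 0.8000·28.4500] = 42.3812
Node d (S = 81): V_d = 1/1.01·[0.2000·28.4500 + 0.8000·0.0000] = 5.6337
Node 0 (S = 90): V_0 = 1/1.01·[0.2000·42.3812 + 0.8000·5.6337] = 12.8546

$12.85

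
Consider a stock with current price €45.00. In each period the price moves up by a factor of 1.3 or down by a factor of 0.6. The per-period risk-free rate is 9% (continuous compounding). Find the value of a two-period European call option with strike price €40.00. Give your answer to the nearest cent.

Risk-neutral probability p = (e^0.09 − 0.6)/(1.3 − 0.6) = 0.4942/0.7000 = 0.7060
Terminal stock prices: S_uu = 76.05, S_ud = 35.1, S_dd = 16.2
Terminal payoffs (S − K): max(36.05, 0) = 36.05, max(-4.9, 0) = 0, max(-23.8, 0) = 0
Node u (S = 58.5): V_u = e^(−0.09)·[0.7060·36.0500 + 0.2940·0.0000] = 23.2595
Node d (S = 27): V_d = e^(−0.09)·[0.7060·0.0000 + 0.2940·0.0000] = 0.0000
Node 0 (S = 45): V_0 = e^(−0.09)·[0.7060·23.2595 + 0.2940·0.0000] = 15.0071

€15.01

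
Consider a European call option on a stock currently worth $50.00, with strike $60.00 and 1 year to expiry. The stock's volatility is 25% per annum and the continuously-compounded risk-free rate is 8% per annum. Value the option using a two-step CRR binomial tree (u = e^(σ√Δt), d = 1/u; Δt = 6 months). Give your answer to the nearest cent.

$3.37

CRR parameters: u = e^(σ√Δt) = e^(0.25·√0.5) = 1.1934, d = 1/u = 0.8380
Per-period rate: rΔt = 0.08·0.5 = 0.04, so R = e^0.04 = 1.0408
Risk-neutral probability p = (e^0.04 − 0.8380)/(1.1934 − 0.8380) = 0.2028/0.3554 = 0.5708
Terminal stock prices: S_uu = 71.21, S_ud = 50, S_dd = 35.11
Terminal payoffs (S − K): max(11.21, 0) = 11.21, max(-10, 0) = 0, max(-24.89, 0) = 0
Node u (S = 59.67): V_u = e^(−0.04)·[0.5708·11.2060 + 0.4292·0.0000] = 6.1450
Node d (S = 41.9): V_d = e^(−0.04)·[0.5708·0.0000 + 0.4292·0.0000] = 0.0000
Node 0 (S = 50): V_0 = e^(−0.04)·[0.5708·6.1450 + 0.4292·0.0000] = 3.3698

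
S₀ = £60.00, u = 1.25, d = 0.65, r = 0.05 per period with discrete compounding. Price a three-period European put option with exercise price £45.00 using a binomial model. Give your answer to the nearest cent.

Risk-neutral probability p = (1 + 0.05 − 0.65)/(1.25 − 0.65) = 0.4000/0.6000 = 0.6667
Terminal stock prices: S_uuu = 117.2, S_uud = 60.94, S_udd = 31.69, S_ddd = 16.48
Terminal payoffs (K − S): max(-72.19, 0) = 0, max(-15.94, 0) = 0, max(13.31, 0) = 13.31, max(28.52, 0) = 28.52
Node uu (S = 93.75): V_uu = 1/1.05·[0.6667·0.0000 + 0.3333·0.0000] = 0.0000
Node ud (S = 48.75): V_ud = 1/1.05·[0.6667·0.0000 + 0.3333·13.3125] = 4.2262
Node dd (S = 25.35): V_dd = 1/1.05·[0.6667·13.3125 + 0.3333·28.5225] = 17.5071
Node u (S = 75): V_u = 1/1.05·[0.6667·0.0000 + 0.3333·4.2262] = 1.3416
Node d (S = 39): V_d = 1/1.05·[0.6667·4.2262 + 0.3333·17.5071] = 8.2411
Node 0 (S = 60): V_0 = 1/1.05·[0.6667·1.3416 + 0.3333·8.2411] = 3.4681

£3.47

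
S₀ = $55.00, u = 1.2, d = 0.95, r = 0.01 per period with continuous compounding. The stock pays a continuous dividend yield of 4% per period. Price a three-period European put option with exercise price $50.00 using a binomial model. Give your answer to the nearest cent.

$2.14

Per-period risk-free factor R = e^0.01 = 1.0101; dividend-adjusted growth = e^(0.01−0.04) = 0.9704.
Risk-neutral probability p = (0.9704 − 0.95)/(1.2 − 0.95) = 0.0204/0.2500 = 0.0818
Terminal stock prices: S_uuu = 95.04, S_uud = 75.24, S_udd = 59.56, S_ddd = 47.16
Terminal payoffs (K − S): max(-45.04, 0) = 0, max(-25.24, 0) = 0, max(-9.565, 0) = 0, max(2.844, 0) = 2.844
Node uu (S = 79.2): V_uu = e^(−0.01)·[0.0818·0.0000 + 0.9182·0.0000] = 0.0000
Node ud (S = 62.7): V_ud = e^(−0.01)·[0.0818·0.0000 + 0.9182·0.0000] = 0.0000
Node dd (S = 49.64): V_dd = e^(−0.01)·[0.0818·0.0000 + 0.9182·2.8444] = 2.5858
Node u (S = 66): V_u = e^(−0.01)·[0.0818·0.0000 + 0.9182·0.0000] = 0.0000
Node d (S = 52.25): V_d = e^(−0.01)·[0.0818·0.0000 + 0.9182·2.5858] = 2.3507
Node 0 (S = 55): V_0 = e^(−0.01)·[0.0818·0.0000 + 0.9182·2.3507] = 2.1370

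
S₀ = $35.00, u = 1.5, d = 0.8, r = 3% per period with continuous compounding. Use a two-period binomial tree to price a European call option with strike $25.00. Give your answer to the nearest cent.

Risk-neutral probability p = (e^0.03 − 0.8)/(1.5 − 0.8) = 0.2305/0.7000 = 0.3292
Terminal stock prices: S_uu = 78.75, S_ud = 42, S_dd = 22.4
Terminal payoffs (S − K): max(53.75, 0) = 53.75, max(17, 0) = 17, max(-2.6, 0) = 0
Node u (S = 52.5): V_u = e^(−0.03)·[0.3292·53.7500 + 0.6708·17.0000] = 28.2389
Node d (S = 28): V_d = e^(−0.03)·[0.3292·17.0000 + 0.6708·0.0000] = 5.4313
Node 0 (S = 35): V_0 = e^(−0.03)·[0.3292·28.2389 + 0.6708·5.4313] = 12.5576

$12.56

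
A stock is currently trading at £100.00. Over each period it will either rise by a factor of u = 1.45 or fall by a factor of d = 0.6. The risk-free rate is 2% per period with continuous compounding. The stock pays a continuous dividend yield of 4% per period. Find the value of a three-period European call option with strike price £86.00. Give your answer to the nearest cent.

Per-period risk-free factor R = e^0.02 = 1.0202; dividend-adjusted growth = e^(0.02−0.04) = 0.9802.
Risk-neutral probability p = (0.9802 − 0.6)/(1.45 − 0.6) = 0.3802/0.8500 = 0.4473
Terminal stock prices: S_uuu = 304.9, S_uud = 126.1, S_udd = 52.2, S_ddd = 21.6
Terminal payoffs (S − K): max(218.9, 0) = 218.9, max(40.15, 0) = 40.15, max(-33.8, 0) = 0, max(-64.4, 0) = 0
Node uu (S = 210.2): V_uu = e^(−0.02)·[0.4473·218.8625 + 0.5527·40.1500] = 117.7089
Node ud (S = 87): V_ud = e^(−0.02)·[0.4473·40.1500 + 0.5527·0.0000] = 17.6032
Node dd (S = 36): V_dd = e^(−0.02)·[0.4473·0.0000 + 0.5527·0.0000] = 0.0000
Node u (S = 145): V_u = e^(−0.02)·[0.4473·117.7089 + 0.5527·17.6032] = 61.1445
Node d (S = 60): V_d = e^(−0.02)·[0.4473·17.6032 + 0.5527·0.0000] = 7.7179
Node 0 (S = 100): V_0 = e^(−0.02)·[0.4473·61.1445 + 0.5527·7.7179] = 30.9892

£30.99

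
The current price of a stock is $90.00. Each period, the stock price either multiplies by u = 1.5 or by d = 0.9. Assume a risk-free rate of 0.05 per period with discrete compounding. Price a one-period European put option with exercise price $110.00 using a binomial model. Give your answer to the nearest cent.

Risk-neutral probability p = (1 + 0.05 − 0.9)/(1.5 − 0.9) = 0.1500/0.6000 = 0.2500
Terminal stock prices: S_u = 135, S_d = 81
Terminal payoffs (K − S): max(-25, 0) = 0, max(29, 0) = 29
Node 0 (S = 90): V_0 = 1/1.05·[0.2500·0.0000 + 0.7500·29.0000] = 20.7143

$20.71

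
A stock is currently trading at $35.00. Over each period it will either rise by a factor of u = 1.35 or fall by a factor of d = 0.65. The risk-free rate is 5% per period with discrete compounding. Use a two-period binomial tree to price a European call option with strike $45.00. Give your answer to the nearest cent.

$5.56

Risk-neutral probability p = (1 + 0.05 − 0.65)/(1.35 − 0.65) = 0.4000/0.7000 = 0.5714
Terminal stock prices: S_uu = 63.79, S_ud = 30.71, S_dd = 14.79
Terminal payoffs (S − K): max(18.79, 0) = 18.79, max(-14.29, 0) = 0, max(-30.21, 0) = 0
Node u (S = 47.25): V_u = 1/1.05·[0.5714·18.7875 + 0.4286·0.0000] = 10.2245
Node d (S = 22.75): V_d = 1/1.05·[0.5714·0.0000 + 0.4286·0.0000] = 0.0000
Node 0 (S = 35): V_0 = 1/1.05·[0.5714·10.2245 + 0.4286·0.0000] = 5.5643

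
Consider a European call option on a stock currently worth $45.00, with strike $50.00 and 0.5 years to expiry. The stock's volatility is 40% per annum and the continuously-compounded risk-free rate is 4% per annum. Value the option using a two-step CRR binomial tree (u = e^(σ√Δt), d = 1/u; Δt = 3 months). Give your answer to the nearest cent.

$3.79

CRR parameters: u = e^(σ√Δt) = e^(0.4·√0.25) = 1.2214, d = 1/u = 0.8187
Per-period rate: rΔt = 0.04·0.25 = 0.01, so R = e^0.01 = 1.0101
Risk-neutral probability p = (e^0.01 − 0.8187)/(1.2214 − 0.8187) = 0.1913/0.4027 = 0.4751
Terminal stock prices: S_uu = 67.13, S_ud = 45, S_dd = 30.16
Terminal payoffs (S − K): max(17.13, 0) = 17.13, max(-5, 0) = 0, max(-19.84, 0) = 0
Node u (S = 54.96): V_u = e^(−0.01)·[0.4751·17.1321 + 0.5249·0.0000] = 8.0589
Node d (S = 36.84): V_d = e^(−0.01)·[0.4751·0.0000 + 0.5249·0.0000] = 0.0000
Node 0 (S = 45): V_0 = e^(−0.01)·[0.4751·8.0589 + 0.5249·0.0000] = 3.7909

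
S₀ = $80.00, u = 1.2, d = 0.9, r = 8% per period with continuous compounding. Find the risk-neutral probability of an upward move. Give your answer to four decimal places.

p = 0.6110

Risk-neutral probability p = (e^0.08 − 0.9)/(1.2 − 0.9) = 0.1833/0.3000 = 0.6110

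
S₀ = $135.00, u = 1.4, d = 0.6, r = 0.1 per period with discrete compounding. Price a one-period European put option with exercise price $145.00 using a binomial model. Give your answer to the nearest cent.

Risk-neutral probability p = (1 + 0.1 − 0.6)/(1.4 − 0.6) = 0.5000/0.8000 = 0.6250
Terminal stock prices: S_u = 189, S_d = 81
Terminal payoffs (K − S): max(-44, 0) = 0, max(64, 0) = 64
Node 0 (S = 135): V_0 = 1/1.1·[0.6250·0.0000 + 0.3750·64.0000] = 21.8182

$21.82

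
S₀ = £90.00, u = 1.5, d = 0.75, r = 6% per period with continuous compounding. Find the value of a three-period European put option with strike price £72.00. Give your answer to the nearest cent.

Risk-neutral probability p = (e^0.06 − 0.75)/(1.5 − 0.75) = 0.3118/0.7500 = 0.4158
Terminal stock prices: S_uuu = 303.8, S_uud = 151.9, S_udd = 75.94, S_ddd = 37.97
Terminal payoffs (K − S): max(-231.8, 0) = 0, max(-79.88, 0) = 0, max(-3.938, 0) = 0, max(34.03, 0) = 34.03
Node uu (S = 202.5): V_uu = e^(−0.06)·[0.4158·0.0000 + 0.5842·0.0000] = 0.0000
Node ud (S = 101.2): V_ud = e^(−0.06)·[0.4158·0.0000 + 0.5842·0.0000] = 0.0000
Node dd (S = 50.62): V_dd = e^(−0.06)·[0.4158·0.0000 + 0.5842·34.0312] = 18.7238
Node u (S = 135): V_u = e^(−0.06)·[0.4158·0.0000 + 0.5842·0.0000] = 0.0000
Node d (S = 67.5): V_d = e^(−0.06)·[0.4158·0.0000 + 0.5842·18.7238] = 10.3018
Node 0 (S = 90): V_0 = e^(−0.06)·[0.4158·0.0000 + 0.5842·10.3018] = 5.6680

£5.67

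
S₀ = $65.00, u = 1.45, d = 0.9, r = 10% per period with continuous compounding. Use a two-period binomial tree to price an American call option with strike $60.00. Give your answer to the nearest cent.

Risk-neutral probability p = (e^0.1 − 0.9)/(1.45 − 0.9) = 0.2052/0.5500 = 0.3730
Terminal stock prices: S_uu = 136.7, S_ud = 84.83, S_dd = 52.65
Terminal payoffs (S − K): max(76.66, 0) = 76.66, max(24.83, 0) = 24.83, max(-7.35, 0) = 0
Node u (S = 94.25): continuation = e^(−0.1)·[0.3730·76.6625 + 0.6270·24.8250] = 39.9598; exercise value = 34.2500 ≤ continuation, so V_u = 39.9598
Node d (S = 58.5): continuation = e^(−0.1)·[0.3730·24.8250 + 0.6270·0.0000] = 8.3794; exercise value = 0.0000 ≤ continuation, so V_d = 8.3794
Node 0 (S = 65): continuation = e^(−0.1)·[0.3730·39.9598 + 0.6270·8.3794] = 18.2416; exercise value = 5.0000 ≤ continuation, so V_0 = 18.2416

$18.24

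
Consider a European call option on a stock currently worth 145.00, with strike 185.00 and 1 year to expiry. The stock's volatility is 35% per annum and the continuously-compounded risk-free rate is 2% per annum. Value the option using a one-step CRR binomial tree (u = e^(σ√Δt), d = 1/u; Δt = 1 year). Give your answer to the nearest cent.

CRR parameters: u = e^(σ√Δt) = e^(0.35·√1) = 1.4191, d = 1/u = 0.7047
Per-period rate: rΔt = 0.02·1 = 0.02, so R = e^0.02 = 1.0202
Risk-neutral probability p = (e^0.02 − 0.7047)/(1.4191 − 0.7047) = 0.3155/0.7144 = 0.4417
Terminal stock prices: S_u = 205.8, S_d = 102.2
Terminal payoffs (S − K): max(20.76, 0) = 20.76, max(-82.82, 0) = 0
Node 0 (S = 145): V_0 = e^(−0.02)·[0.4417·20.7648 + 0.5583·0.0000] = 8.9894

8.99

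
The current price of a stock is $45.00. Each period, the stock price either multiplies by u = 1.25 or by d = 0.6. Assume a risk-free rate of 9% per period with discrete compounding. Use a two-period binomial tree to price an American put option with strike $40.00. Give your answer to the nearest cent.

Risk-neutral probability p = (1 + 0.09 − 0.6)/(1.25 − 0.6) = 0.4900/0.6500 = 0.7538
Terminal stock prices: S_uu = 70.31, S_ud = 33.75, S_dd = 16.2
Terminal payoffs (K − S): max(-30.31, 0) = 0, max(6.25, 0) = 6.25, max(23.8, 0) = 23.8
Node u (S = 56.25): continuation = 1/1.09·[0.7538·0.0000 + 0.2462·6.2500] = 1.4114; exercise value = 0.0000 ≤ continuation, so V_u = 1.4114
Node d (S = 27): continuation = 1/1.09·[0.7538·6.2500 + 0.2462·23.8000] = 9.6972; exercise value = 13.0000 > continuation, so V_d = 13.0000 (exercise)
Node 0 (S = 45): continuation = 1/1.09·[0.7538·1.4114 + 0.2462·13.0000] = 3.9119; exercise value = 0.0000 ≤ continuation, so V_0 = 3.9119

$3.91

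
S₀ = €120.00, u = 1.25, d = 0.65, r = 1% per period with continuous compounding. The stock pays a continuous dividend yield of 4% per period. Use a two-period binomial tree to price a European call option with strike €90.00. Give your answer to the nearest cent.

Per-period risk-free factor R = e^0.01 = 1.0101; dividend-adjusted growth = e^(0.01−0.04) = 0.9704.
Risk-neutral probability p = (0.9704 − 0.65)/(1.25 − 0.65) = 0.3204/0.6000 = 0.5341
Terminal stock prices: S_uu = 187.5, S_ud = 97.5, S_dd = 50.7
Terminal payoffs (S − K): max(97.5, 0) = 97.5, max(7.5, 0) = 7.5, max(-39.3, 0) = 0
Node u (S = 150): V_u = e^(−0.01)·[0.5341·97.5000 + 0.4659·7.5000] = 55.0139
Node d (S = 78): V_d = e^(−0.01)·[0.5341·7.5000 + 0.4659·0.0000] = 3.9657
Node 0 (S = 120): V_0 = e^(−0.01)·[0.5341·55.0139 + 0.4659·3.9657] = 30.9186

€30.92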